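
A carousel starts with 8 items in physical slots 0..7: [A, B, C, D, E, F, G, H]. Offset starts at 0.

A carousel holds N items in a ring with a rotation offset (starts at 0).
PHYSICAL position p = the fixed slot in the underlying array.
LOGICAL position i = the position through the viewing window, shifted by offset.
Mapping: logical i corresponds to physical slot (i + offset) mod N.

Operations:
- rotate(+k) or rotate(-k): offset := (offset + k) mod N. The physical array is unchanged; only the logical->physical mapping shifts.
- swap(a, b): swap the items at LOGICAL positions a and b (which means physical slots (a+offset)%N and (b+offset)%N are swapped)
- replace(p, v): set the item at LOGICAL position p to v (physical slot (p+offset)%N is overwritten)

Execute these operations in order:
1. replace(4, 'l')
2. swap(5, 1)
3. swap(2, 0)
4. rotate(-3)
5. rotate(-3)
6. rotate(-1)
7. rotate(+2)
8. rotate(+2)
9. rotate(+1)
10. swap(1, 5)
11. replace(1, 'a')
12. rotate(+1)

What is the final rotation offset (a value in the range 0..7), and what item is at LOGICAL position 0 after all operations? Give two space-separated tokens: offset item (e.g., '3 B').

After op 1 (replace(4, 'l')): offset=0, physical=[A,B,C,D,l,F,G,H], logical=[A,B,C,D,l,F,G,H]
After op 2 (swap(5, 1)): offset=0, physical=[A,F,C,D,l,B,G,H], logical=[A,F,C,D,l,B,G,H]
After op 3 (swap(2, 0)): offset=0, physical=[C,F,A,D,l,B,G,H], logical=[C,F,A,D,l,B,G,H]
After op 4 (rotate(-3)): offset=5, physical=[C,F,A,D,l,B,G,H], logical=[B,G,H,C,F,A,D,l]
After op 5 (rotate(-3)): offset=2, physical=[C,F,A,D,l,B,G,H], logical=[A,D,l,B,G,H,C,F]
After op 6 (rotate(-1)): offset=1, physical=[C,F,A,D,l,B,G,H], logical=[F,A,D,l,B,G,H,C]
After op 7 (rotate(+2)): offset=3, physical=[C,F,A,D,l,B,G,H], logical=[D,l,B,G,H,C,F,A]
After op 8 (rotate(+2)): offset=5, physical=[C,F,A,D,l,B,G,H], logical=[B,G,H,C,F,A,D,l]
After op 9 (rotate(+1)): offset=6, physical=[C,F,A,D,l,B,G,H], logical=[G,H,C,F,A,D,l,B]
After op 10 (swap(1, 5)): offset=6, physical=[C,F,A,H,l,B,G,D], logical=[G,D,C,F,A,H,l,B]
After op 11 (replace(1, 'a')): offset=6, physical=[C,F,A,H,l,B,G,a], logical=[G,a,C,F,A,H,l,B]
After op 12 (rotate(+1)): offset=7, physical=[C,F,A,H,l,B,G,a], logical=[a,C,F,A,H,l,B,G]

Answer: 7 a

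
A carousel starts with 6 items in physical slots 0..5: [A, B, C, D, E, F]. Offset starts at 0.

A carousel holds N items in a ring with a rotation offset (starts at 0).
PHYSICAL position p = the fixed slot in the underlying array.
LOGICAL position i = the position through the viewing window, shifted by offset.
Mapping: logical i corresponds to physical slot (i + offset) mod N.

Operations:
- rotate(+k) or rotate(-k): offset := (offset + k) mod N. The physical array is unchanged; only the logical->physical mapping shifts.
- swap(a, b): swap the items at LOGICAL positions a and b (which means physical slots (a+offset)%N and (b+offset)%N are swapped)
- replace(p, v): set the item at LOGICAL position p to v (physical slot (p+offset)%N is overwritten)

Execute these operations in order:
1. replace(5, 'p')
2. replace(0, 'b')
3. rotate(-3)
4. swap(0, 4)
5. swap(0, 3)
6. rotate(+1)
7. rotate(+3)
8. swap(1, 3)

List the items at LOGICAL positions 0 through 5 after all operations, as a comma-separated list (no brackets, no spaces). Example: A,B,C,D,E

After op 1 (replace(5, 'p')): offset=0, physical=[A,B,C,D,E,p], logical=[A,B,C,D,E,p]
After op 2 (replace(0, 'b')): offset=0, physical=[b,B,C,D,E,p], logical=[b,B,C,D,E,p]
After op 3 (rotate(-3)): offset=3, physical=[b,B,C,D,E,p], logical=[D,E,p,b,B,C]
After op 4 (swap(0, 4)): offset=3, physical=[b,D,C,B,E,p], logical=[B,E,p,b,D,C]
After op 5 (swap(0, 3)): offset=3, physical=[B,D,C,b,E,p], logical=[b,E,p,B,D,C]
After op 6 (rotate(+1)): offset=4, physical=[B,D,C,b,E,p], logical=[E,p,B,D,C,b]
After op 7 (rotate(+3)): offset=1, physical=[B,D,C,b,E,p], logical=[D,C,b,E,p,B]
After op 8 (swap(1, 3)): offset=1, physical=[B,D,E,b,C,p], logical=[D,E,b,C,p,B]

Answer: D,E,b,C,p,B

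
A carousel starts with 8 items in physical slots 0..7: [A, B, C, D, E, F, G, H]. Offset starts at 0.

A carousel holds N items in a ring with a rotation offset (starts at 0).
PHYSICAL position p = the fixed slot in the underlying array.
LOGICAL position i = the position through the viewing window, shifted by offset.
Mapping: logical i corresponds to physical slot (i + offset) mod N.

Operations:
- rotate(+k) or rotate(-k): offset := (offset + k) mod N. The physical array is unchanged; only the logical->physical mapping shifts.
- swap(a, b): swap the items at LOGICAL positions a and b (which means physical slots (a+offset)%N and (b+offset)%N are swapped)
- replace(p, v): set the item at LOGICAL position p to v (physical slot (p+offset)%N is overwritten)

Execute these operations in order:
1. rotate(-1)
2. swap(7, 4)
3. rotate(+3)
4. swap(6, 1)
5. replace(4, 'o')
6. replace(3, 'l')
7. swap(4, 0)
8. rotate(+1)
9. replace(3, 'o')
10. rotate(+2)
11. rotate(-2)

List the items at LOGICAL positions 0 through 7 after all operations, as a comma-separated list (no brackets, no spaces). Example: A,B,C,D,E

After op 1 (rotate(-1)): offset=7, physical=[A,B,C,D,E,F,G,H], logical=[H,A,B,C,D,E,F,G]
After op 2 (swap(7, 4)): offset=7, physical=[A,B,C,G,E,F,D,H], logical=[H,A,B,C,G,E,F,D]
After op 3 (rotate(+3)): offset=2, physical=[A,B,C,G,E,F,D,H], logical=[C,G,E,F,D,H,A,B]
After op 4 (swap(6, 1)): offset=2, physical=[G,B,C,A,E,F,D,H], logical=[C,A,E,F,D,H,G,B]
After op 5 (replace(4, 'o')): offset=2, physical=[G,B,C,A,E,F,o,H], logical=[C,A,E,F,o,H,G,B]
After op 6 (replace(3, 'l')): offset=2, physical=[G,B,C,A,E,l,o,H], logical=[C,A,E,l,o,H,G,B]
After op 7 (swap(4, 0)): offset=2, physical=[G,B,o,A,E,l,C,H], logical=[o,A,E,l,C,H,G,B]
After op 8 (rotate(+1)): offset=3, physical=[G,B,o,A,E,l,C,H], logical=[A,E,l,C,H,G,B,o]
After op 9 (replace(3, 'o')): offset=3, physical=[G,B,o,A,E,l,o,H], logical=[A,E,l,o,H,G,B,o]
After op 10 (rotate(+2)): offset=5, physical=[G,B,o,A,E,l,o,H], logical=[l,o,H,G,B,o,A,E]
After op 11 (rotate(-2)): offset=3, physical=[G,B,o,A,E,l,o,H], logical=[A,E,l,o,H,G,B,o]

Answer: A,E,l,o,H,G,B,o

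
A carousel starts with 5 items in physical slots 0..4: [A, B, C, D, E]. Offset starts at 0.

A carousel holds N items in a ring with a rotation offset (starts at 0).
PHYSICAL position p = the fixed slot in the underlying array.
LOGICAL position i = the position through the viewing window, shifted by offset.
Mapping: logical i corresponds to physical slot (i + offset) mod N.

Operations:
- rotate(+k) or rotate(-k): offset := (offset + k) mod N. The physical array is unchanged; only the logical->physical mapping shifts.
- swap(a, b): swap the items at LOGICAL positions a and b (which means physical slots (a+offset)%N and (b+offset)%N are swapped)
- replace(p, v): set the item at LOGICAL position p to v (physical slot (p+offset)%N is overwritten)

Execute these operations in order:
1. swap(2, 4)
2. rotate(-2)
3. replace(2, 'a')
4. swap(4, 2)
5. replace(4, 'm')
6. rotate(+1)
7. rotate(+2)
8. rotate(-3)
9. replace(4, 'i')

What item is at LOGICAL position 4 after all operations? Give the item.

After op 1 (swap(2, 4)): offset=0, physical=[A,B,E,D,C], logical=[A,B,E,D,C]
After op 2 (rotate(-2)): offset=3, physical=[A,B,E,D,C], logical=[D,C,A,B,E]
After op 3 (replace(2, 'a')): offset=3, physical=[a,B,E,D,C], logical=[D,C,a,B,E]
After op 4 (swap(4, 2)): offset=3, physical=[E,B,a,D,C], logical=[D,C,E,B,a]
After op 5 (replace(4, 'm')): offset=3, physical=[E,B,m,D,C], logical=[D,C,E,B,m]
After op 6 (rotate(+1)): offset=4, physical=[E,B,m,D,C], logical=[C,E,B,m,D]
After op 7 (rotate(+2)): offset=1, physical=[E,B,m,D,C], logical=[B,m,D,C,E]
After op 8 (rotate(-3)): offset=3, physical=[E,B,m,D,C], logical=[D,C,E,B,m]
After op 9 (replace(4, 'i')): offset=3, physical=[E,B,i,D,C], logical=[D,C,E,B,i]

Answer: i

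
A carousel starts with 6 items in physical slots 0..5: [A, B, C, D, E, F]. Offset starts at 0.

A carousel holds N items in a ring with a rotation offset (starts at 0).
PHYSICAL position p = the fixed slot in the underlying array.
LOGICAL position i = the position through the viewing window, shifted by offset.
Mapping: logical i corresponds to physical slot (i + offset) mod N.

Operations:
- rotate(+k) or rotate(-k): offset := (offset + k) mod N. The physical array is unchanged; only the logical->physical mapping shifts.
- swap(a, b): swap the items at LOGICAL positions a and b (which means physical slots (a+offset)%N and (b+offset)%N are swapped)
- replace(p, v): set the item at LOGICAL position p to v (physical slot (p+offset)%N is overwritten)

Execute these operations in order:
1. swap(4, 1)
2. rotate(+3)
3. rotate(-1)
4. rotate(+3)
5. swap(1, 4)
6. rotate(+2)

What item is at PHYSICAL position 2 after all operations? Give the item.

Answer: C

Derivation:
After op 1 (swap(4, 1)): offset=0, physical=[A,E,C,D,B,F], logical=[A,E,C,D,B,F]
After op 2 (rotate(+3)): offset=3, physical=[A,E,C,D,B,F], logical=[D,B,F,A,E,C]
After op 3 (rotate(-1)): offset=2, physical=[A,E,C,D,B,F], logical=[C,D,B,F,A,E]
After op 4 (rotate(+3)): offset=5, physical=[A,E,C,D,B,F], logical=[F,A,E,C,D,B]
After op 5 (swap(1, 4)): offset=5, physical=[D,E,C,A,B,F], logical=[F,D,E,C,A,B]
After op 6 (rotate(+2)): offset=1, physical=[D,E,C,A,B,F], logical=[E,C,A,B,F,D]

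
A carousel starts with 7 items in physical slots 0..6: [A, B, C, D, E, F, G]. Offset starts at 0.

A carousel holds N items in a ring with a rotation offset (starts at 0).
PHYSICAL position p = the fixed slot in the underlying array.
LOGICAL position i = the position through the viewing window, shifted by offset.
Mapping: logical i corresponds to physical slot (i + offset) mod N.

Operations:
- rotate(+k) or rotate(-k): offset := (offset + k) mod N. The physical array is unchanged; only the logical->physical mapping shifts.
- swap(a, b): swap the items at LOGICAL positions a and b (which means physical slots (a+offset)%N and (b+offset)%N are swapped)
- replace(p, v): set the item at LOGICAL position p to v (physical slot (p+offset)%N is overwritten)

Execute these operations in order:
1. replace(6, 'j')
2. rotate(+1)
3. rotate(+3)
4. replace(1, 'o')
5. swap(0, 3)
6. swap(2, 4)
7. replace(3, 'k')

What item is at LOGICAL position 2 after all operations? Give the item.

After op 1 (replace(6, 'j')): offset=0, physical=[A,B,C,D,E,F,j], logical=[A,B,C,D,E,F,j]
After op 2 (rotate(+1)): offset=1, physical=[A,B,C,D,E,F,j], logical=[B,C,D,E,F,j,A]
After op 3 (rotate(+3)): offset=4, physical=[A,B,C,D,E,F,j], logical=[E,F,j,A,B,C,D]
After op 4 (replace(1, 'o')): offset=4, physical=[A,B,C,D,E,o,j], logical=[E,o,j,A,B,C,D]
After op 5 (swap(0, 3)): offset=4, physical=[E,B,C,D,A,o,j], logical=[A,o,j,E,B,C,D]
After op 6 (swap(2, 4)): offset=4, physical=[E,j,C,D,A,o,B], logical=[A,o,B,E,j,C,D]
After op 7 (replace(3, 'k')): offset=4, physical=[k,j,C,D,A,o,B], logical=[A,o,B,k,j,C,D]

Answer: B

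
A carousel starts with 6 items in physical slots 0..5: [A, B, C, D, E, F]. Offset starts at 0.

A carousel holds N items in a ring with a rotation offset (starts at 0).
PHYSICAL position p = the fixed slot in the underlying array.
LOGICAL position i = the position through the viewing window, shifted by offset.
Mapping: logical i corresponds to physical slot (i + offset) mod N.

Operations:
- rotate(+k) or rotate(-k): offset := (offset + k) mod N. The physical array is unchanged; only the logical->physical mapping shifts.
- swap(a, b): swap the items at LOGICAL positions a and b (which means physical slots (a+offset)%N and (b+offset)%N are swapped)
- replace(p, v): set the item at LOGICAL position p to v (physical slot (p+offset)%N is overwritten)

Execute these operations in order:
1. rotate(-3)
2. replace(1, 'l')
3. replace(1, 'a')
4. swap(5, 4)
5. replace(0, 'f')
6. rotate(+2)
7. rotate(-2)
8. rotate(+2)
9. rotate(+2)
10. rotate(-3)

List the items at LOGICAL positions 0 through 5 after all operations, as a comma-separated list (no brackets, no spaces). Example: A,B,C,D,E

After op 1 (rotate(-3)): offset=3, physical=[A,B,C,D,E,F], logical=[D,E,F,A,B,C]
After op 2 (replace(1, 'l')): offset=3, physical=[A,B,C,D,l,F], logical=[D,l,F,A,B,C]
After op 3 (replace(1, 'a')): offset=3, physical=[A,B,C,D,a,F], logical=[D,a,F,A,B,C]
After op 4 (swap(5, 4)): offset=3, physical=[A,C,B,D,a,F], logical=[D,a,F,A,C,B]
After op 5 (replace(0, 'f')): offset=3, physical=[A,C,B,f,a,F], logical=[f,a,F,A,C,B]
After op 6 (rotate(+2)): offset=5, physical=[A,C,B,f,a,F], logical=[F,A,C,B,f,a]
After op 7 (rotate(-2)): offset=3, physical=[A,C,B,f,a,F], logical=[f,a,F,A,C,B]
After op 8 (rotate(+2)): offset=5, physical=[A,C,B,f,a,F], logical=[F,A,C,B,f,a]
After op 9 (rotate(+2)): offset=1, physical=[A,C,B,f,a,F], logical=[C,B,f,a,F,A]
After op 10 (rotate(-3)): offset=4, physical=[A,C,B,f,a,F], logical=[a,F,A,C,B,f]

Answer: a,F,A,C,B,f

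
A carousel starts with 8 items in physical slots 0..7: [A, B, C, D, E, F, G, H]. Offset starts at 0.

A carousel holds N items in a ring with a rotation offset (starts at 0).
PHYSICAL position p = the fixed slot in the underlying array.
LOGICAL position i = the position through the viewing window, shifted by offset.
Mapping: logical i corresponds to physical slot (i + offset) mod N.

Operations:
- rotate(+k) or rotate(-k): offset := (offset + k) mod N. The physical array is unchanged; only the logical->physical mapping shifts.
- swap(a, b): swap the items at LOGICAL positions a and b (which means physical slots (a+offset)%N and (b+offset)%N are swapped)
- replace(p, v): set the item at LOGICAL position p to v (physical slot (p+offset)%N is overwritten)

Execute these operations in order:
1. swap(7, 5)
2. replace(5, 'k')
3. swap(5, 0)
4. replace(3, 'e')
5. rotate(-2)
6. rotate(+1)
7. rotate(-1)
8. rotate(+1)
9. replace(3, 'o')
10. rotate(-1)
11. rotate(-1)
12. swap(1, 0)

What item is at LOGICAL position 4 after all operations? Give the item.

Answer: B

Derivation:
After op 1 (swap(7, 5)): offset=0, physical=[A,B,C,D,E,H,G,F], logical=[A,B,C,D,E,H,G,F]
After op 2 (replace(5, 'k')): offset=0, physical=[A,B,C,D,E,k,G,F], logical=[A,B,C,D,E,k,G,F]
After op 3 (swap(5, 0)): offset=0, physical=[k,B,C,D,E,A,G,F], logical=[k,B,C,D,E,A,G,F]
After op 4 (replace(3, 'e')): offset=0, physical=[k,B,C,e,E,A,G,F], logical=[k,B,C,e,E,A,G,F]
After op 5 (rotate(-2)): offset=6, physical=[k,B,C,e,E,A,G,F], logical=[G,F,k,B,C,e,E,A]
After op 6 (rotate(+1)): offset=7, physical=[k,B,C,e,E,A,G,F], logical=[F,k,B,C,e,E,A,G]
After op 7 (rotate(-1)): offset=6, physical=[k,B,C,e,E,A,G,F], logical=[G,F,k,B,C,e,E,A]
After op 8 (rotate(+1)): offset=7, physical=[k,B,C,e,E,A,G,F], logical=[F,k,B,C,e,E,A,G]
After op 9 (replace(3, 'o')): offset=7, physical=[k,B,o,e,E,A,G,F], logical=[F,k,B,o,e,E,A,G]
After op 10 (rotate(-1)): offset=6, physical=[k,B,o,e,E,A,G,F], logical=[G,F,k,B,o,e,E,A]
After op 11 (rotate(-1)): offset=5, physical=[k,B,o,e,E,A,G,F], logical=[A,G,F,k,B,o,e,E]
After op 12 (swap(1, 0)): offset=5, physical=[k,B,o,e,E,G,A,F], logical=[G,A,F,k,B,o,e,E]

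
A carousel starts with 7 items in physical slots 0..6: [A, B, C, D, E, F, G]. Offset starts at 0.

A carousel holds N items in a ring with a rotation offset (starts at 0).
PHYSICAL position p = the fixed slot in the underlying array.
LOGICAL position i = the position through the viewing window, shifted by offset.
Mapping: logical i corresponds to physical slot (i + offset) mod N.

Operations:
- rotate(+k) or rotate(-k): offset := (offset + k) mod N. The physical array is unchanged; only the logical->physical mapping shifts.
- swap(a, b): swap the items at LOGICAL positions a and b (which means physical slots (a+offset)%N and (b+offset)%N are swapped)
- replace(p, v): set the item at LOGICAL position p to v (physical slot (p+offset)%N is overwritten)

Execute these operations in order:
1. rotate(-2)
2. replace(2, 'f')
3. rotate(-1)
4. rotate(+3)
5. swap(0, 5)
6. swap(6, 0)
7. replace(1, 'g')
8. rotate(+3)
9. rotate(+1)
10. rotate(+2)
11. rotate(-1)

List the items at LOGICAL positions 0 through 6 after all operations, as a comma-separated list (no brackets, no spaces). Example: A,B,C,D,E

Answer: f,F,G,g,C,D,E

Derivation:
After op 1 (rotate(-2)): offset=5, physical=[A,B,C,D,E,F,G], logical=[F,G,A,B,C,D,E]
After op 2 (replace(2, 'f')): offset=5, physical=[f,B,C,D,E,F,G], logical=[F,G,f,B,C,D,E]
After op 3 (rotate(-1)): offset=4, physical=[f,B,C,D,E,F,G], logical=[E,F,G,f,B,C,D]
After op 4 (rotate(+3)): offset=0, physical=[f,B,C,D,E,F,G], logical=[f,B,C,D,E,F,G]
After op 5 (swap(0, 5)): offset=0, physical=[F,B,C,D,E,f,G], logical=[F,B,C,D,E,f,G]
After op 6 (swap(6, 0)): offset=0, physical=[G,B,C,D,E,f,F], logical=[G,B,C,D,E,f,F]
After op 7 (replace(1, 'g')): offset=0, physical=[G,g,C,D,E,f,F], logical=[G,g,C,D,E,f,F]
After op 8 (rotate(+3)): offset=3, physical=[G,g,C,D,E,f,F], logical=[D,E,f,F,G,g,C]
After op 9 (rotate(+1)): offset=4, physical=[G,g,C,D,E,f,F], logical=[E,f,F,G,g,C,D]
After op 10 (rotate(+2)): offset=6, physical=[G,g,C,D,E,f,F], logical=[F,G,g,C,D,E,f]
After op 11 (rotate(-1)): offset=5, physical=[G,g,C,D,E,f,F], logical=[f,F,G,g,C,D,E]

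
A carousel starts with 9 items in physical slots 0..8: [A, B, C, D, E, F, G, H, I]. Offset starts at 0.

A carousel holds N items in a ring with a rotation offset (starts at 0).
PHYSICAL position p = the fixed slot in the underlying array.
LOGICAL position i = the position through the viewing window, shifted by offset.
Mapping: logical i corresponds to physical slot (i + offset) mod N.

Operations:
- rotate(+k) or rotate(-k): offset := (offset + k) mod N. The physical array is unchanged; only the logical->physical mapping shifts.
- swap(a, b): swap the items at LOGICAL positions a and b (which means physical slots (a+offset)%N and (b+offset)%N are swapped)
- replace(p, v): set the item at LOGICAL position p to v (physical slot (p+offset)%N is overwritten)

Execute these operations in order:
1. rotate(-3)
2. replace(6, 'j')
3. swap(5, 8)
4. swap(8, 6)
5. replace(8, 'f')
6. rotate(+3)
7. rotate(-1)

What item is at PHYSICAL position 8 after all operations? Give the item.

Answer: I

Derivation:
After op 1 (rotate(-3)): offset=6, physical=[A,B,C,D,E,F,G,H,I], logical=[G,H,I,A,B,C,D,E,F]
After op 2 (replace(6, 'j')): offset=6, physical=[A,B,C,j,E,F,G,H,I], logical=[G,H,I,A,B,C,j,E,F]
After op 3 (swap(5, 8)): offset=6, physical=[A,B,F,j,E,C,G,H,I], logical=[G,H,I,A,B,F,j,E,C]
After op 4 (swap(8, 6)): offset=6, physical=[A,B,F,C,E,j,G,H,I], logical=[G,H,I,A,B,F,C,E,j]
After op 5 (replace(8, 'f')): offset=6, physical=[A,B,F,C,E,f,G,H,I], logical=[G,H,I,A,B,F,C,E,f]
After op 6 (rotate(+3)): offset=0, physical=[A,B,F,C,E,f,G,H,I], logical=[A,B,F,C,E,f,G,H,I]
After op 7 (rotate(-1)): offset=8, physical=[A,B,F,C,E,f,G,H,I], logical=[I,A,B,F,C,E,f,G,H]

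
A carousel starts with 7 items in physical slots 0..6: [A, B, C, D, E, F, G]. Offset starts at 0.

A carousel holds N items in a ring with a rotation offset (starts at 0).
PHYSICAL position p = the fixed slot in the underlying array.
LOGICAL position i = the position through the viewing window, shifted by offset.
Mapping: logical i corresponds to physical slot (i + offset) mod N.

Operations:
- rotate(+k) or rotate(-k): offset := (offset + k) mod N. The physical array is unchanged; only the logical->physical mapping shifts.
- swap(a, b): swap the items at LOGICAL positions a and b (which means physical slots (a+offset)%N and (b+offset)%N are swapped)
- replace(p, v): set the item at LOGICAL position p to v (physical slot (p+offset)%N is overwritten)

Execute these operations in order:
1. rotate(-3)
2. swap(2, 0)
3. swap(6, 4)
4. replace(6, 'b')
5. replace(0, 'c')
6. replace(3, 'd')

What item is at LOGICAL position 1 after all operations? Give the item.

After op 1 (rotate(-3)): offset=4, physical=[A,B,C,D,E,F,G], logical=[E,F,G,A,B,C,D]
After op 2 (swap(2, 0)): offset=4, physical=[A,B,C,D,G,F,E], logical=[G,F,E,A,B,C,D]
After op 3 (swap(6, 4)): offset=4, physical=[A,D,C,B,G,F,E], logical=[G,F,E,A,D,C,B]
After op 4 (replace(6, 'b')): offset=4, physical=[A,D,C,b,G,F,E], logical=[G,F,E,A,D,C,b]
After op 5 (replace(0, 'c')): offset=4, physical=[A,D,C,b,c,F,E], logical=[c,F,E,A,D,C,b]
After op 6 (replace(3, 'd')): offset=4, physical=[d,D,C,b,c,F,E], logical=[c,F,E,d,D,C,b]

Answer: F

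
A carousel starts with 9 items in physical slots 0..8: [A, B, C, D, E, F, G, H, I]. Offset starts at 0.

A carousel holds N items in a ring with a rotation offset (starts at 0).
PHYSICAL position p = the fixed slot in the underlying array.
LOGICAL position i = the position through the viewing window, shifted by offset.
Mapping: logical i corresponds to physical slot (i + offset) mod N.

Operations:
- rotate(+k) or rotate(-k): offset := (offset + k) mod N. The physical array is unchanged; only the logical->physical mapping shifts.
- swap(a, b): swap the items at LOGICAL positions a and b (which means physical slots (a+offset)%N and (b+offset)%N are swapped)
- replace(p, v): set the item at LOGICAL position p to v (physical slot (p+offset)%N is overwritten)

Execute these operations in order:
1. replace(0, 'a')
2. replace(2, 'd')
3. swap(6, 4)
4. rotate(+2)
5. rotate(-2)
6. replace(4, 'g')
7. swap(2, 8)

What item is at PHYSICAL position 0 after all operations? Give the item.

Answer: a

Derivation:
After op 1 (replace(0, 'a')): offset=0, physical=[a,B,C,D,E,F,G,H,I], logical=[a,B,C,D,E,F,G,H,I]
After op 2 (replace(2, 'd')): offset=0, physical=[a,B,d,D,E,F,G,H,I], logical=[a,B,d,D,E,F,G,H,I]
After op 3 (swap(6, 4)): offset=0, physical=[a,B,d,D,G,F,E,H,I], logical=[a,B,d,D,G,F,E,H,I]
After op 4 (rotate(+2)): offset=2, physical=[a,B,d,D,G,F,E,H,I], logical=[d,D,G,F,E,H,I,a,B]
After op 5 (rotate(-2)): offset=0, physical=[a,B,d,D,G,F,E,H,I], logical=[a,B,d,D,G,F,E,H,I]
After op 6 (replace(4, 'g')): offset=0, physical=[a,B,d,D,g,F,E,H,I], logical=[a,B,d,D,g,F,E,H,I]
After op 7 (swap(2, 8)): offset=0, physical=[a,B,I,D,g,F,E,H,d], logical=[a,B,I,D,g,F,E,H,d]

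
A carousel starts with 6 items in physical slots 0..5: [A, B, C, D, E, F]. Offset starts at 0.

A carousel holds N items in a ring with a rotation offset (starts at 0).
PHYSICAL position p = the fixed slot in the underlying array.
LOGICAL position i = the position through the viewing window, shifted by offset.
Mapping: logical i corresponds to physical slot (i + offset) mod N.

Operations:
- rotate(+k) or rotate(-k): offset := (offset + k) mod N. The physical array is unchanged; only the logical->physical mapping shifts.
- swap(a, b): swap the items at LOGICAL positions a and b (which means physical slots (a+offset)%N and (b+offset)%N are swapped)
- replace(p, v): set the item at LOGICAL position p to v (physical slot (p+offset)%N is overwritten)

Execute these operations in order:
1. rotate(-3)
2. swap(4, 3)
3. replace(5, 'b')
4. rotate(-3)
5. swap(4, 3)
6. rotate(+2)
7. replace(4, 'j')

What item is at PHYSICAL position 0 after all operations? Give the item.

After op 1 (rotate(-3)): offset=3, physical=[A,B,C,D,E,F], logical=[D,E,F,A,B,C]
After op 2 (swap(4, 3)): offset=3, physical=[B,A,C,D,E,F], logical=[D,E,F,B,A,C]
After op 3 (replace(5, 'b')): offset=3, physical=[B,A,b,D,E,F], logical=[D,E,F,B,A,b]
After op 4 (rotate(-3)): offset=0, physical=[B,A,b,D,E,F], logical=[B,A,b,D,E,F]
After op 5 (swap(4, 3)): offset=0, physical=[B,A,b,E,D,F], logical=[B,A,b,E,D,F]
After op 6 (rotate(+2)): offset=2, physical=[B,A,b,E,D,F], logical=[b,E,D,F,B,A]
After op 7 (replace(4, 'j')): offset=2, physical=[j,A,b,E,D,F], logical=[b,E,D,F,j,A]

Answer: j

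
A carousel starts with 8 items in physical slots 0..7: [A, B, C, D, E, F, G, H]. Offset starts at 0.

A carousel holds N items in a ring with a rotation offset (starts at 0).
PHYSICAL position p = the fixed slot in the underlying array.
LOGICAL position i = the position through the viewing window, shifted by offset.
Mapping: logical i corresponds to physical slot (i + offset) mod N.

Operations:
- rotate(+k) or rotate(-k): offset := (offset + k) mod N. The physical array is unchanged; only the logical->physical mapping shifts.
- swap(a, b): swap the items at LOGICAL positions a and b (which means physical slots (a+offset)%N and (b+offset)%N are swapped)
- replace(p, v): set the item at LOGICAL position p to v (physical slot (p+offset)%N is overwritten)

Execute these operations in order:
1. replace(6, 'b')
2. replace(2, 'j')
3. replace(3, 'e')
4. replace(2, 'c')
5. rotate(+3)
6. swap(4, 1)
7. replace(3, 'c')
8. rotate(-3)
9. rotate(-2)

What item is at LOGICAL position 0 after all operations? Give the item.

Answer: c

Derivation:
After op 1 (replace(6, 'b')): offset=0, physical=[A,B,C,D,E,F,b,H], logical=[A,B,C,D,E,F,b,H]
After op 2 (replace(2, 'j')): offset=0, physical=[A,B,j,D,E,F,b,H], logical=[A,B,j,D,E,F,b,H]
After op 3 (replace(3, 'e')): offset=0, physical=[A,B,j,e,E,F,b,H], logical=[A,B,j,e,E,F,b,H]
After op 4 (replace(2, 'c')): offset=0, physical=[A,B,c,e,E,F,b,H], logical=[A,B,c,e,E,F,b,H]
After op 5 (rotate(+3)): offset=3, physical=[A,B,c,e,E,F,b,H], logical=[e,E,F,b,H,A,B,c]
After op 6 (swap(4, 1)): offset=3, physical=[A,B,c,e,H,F,b,E], logical=[e,H,F,b,E,A,B,c]
After op 7 (replace(3, 'c')): offset=3, physical=[A,B,c,e,H,F,c,E], logical=[e,H,F,c,E,A,B,c]
After op 8 (rotate(-3)): offset=0, physical=[A,B,c,e,H,F,c,E], logical=[A,B,c,e,H,F,c,E]
After op 9 (rotate(-2)): offset=6, physical=[A,B,c,e,H,F,c,E], logical=[c,E,A,B,c,e,H,F]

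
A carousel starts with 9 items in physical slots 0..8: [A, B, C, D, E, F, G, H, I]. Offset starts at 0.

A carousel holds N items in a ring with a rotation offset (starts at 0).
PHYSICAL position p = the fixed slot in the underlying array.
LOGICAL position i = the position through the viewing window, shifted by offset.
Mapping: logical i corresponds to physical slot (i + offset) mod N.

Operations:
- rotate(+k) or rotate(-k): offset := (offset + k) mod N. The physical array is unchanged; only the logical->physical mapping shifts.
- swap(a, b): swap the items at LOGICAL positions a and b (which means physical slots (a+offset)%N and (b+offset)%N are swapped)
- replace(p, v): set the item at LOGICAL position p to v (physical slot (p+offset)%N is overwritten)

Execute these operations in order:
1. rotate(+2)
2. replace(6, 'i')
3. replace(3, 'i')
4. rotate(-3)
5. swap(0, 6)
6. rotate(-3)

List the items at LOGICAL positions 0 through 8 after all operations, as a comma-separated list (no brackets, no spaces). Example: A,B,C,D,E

Answer: i,G,H,i,A,B,C,D,E

Derivation:
After op 1 (rotate(+2)): offset=2, physical=[A,B,C,D,E,F,G,H,I], logical=[C,D,E,F,G,H,I,A,B]
After op 2 (replace(6, 'i')): offset=2, physical=[A,B,C,D,E,F,G,H,i], logical=[C,D,E,F,G,H,i,A,B]
After op 3 (replace(3, 'i')): offset=2, physical=[A,B,C,D,E,i,G,H,i], logical=[C,D,E,i,G,H,i,A,B]
After op 4 (rotate(-3)): offset=8, physical=[A,B,C,D,E,i,G,H,i], logical=[i,A,B,C,D,E,i,G,H]
After op 5 (swap(0, 6)): offset=8, physical=[A,B,C,D,E,i,G,H,i], logical=[i,A,B,C,D,E,i,G,H]
After op 6 (rotate(-3)): offset=5, physical=[A,B,C,D,E,i,G,H,i], logical=[i,G,H,i,A,B,C,D,E]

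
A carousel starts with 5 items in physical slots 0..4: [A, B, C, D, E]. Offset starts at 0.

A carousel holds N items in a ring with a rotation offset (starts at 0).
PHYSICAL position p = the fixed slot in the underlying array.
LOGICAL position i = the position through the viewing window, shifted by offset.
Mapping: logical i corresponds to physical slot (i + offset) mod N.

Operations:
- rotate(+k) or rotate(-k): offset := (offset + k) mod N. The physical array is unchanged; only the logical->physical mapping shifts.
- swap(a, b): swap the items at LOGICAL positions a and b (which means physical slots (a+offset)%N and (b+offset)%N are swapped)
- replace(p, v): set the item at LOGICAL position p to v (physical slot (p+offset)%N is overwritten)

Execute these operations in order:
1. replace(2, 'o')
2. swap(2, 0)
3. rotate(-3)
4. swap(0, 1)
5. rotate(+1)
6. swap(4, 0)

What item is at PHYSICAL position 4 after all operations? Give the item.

Answer: E

Derivation:
After op 1 (replace(2, 'o')): offset=0, physical=[A,B,o,D,E], logical=[A,B,o,D,E]
After op 2 (swap(2, 0)): offset=0, physical=[o,B,A,D,E], logical=[o,B,A,D,E]
After op 3 (rotate(-3)): offset=2, physical=[o,B,A,D,E], logical=[A,D,E,o,B]
After op 4 (swap(0, 1)): offset=2, physical=[o,B,D,A,E], logical=[D,A,E,o,B]
After op 5 (rotate(+1)): offset=3, physical=[o,B,D,A,E], logical=[A,E,o,B,D]
After op 6 (swap(4, 0)): offset=3, physical=[o,B,A,D,E], logical=[D,E,o,B,A]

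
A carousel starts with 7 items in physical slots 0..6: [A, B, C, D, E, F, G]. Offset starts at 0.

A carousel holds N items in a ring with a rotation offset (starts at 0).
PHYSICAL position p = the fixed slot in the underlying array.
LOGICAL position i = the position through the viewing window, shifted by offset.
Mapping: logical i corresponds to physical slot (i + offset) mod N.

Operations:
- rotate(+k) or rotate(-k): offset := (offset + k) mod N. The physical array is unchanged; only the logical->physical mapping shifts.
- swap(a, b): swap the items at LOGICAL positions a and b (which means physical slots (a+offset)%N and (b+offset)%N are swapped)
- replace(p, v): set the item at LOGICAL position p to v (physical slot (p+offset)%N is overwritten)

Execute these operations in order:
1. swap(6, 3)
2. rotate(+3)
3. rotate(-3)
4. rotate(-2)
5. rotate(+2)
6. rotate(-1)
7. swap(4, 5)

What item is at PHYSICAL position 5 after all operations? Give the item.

Answer: F

Derivation:
After op 1 (swap(6, 3)): offset=0, physical=[A,B,C,G,E,F,D], logical=[A,B,C,G,E,F,D]
After op 2 (rotate(+3)): offset=3, physical=[A,B,C,G,E,F,D], logical=[G,E,F,D,A,B,C]
After op 3 (rotate(-3)): offset=0, physical=[A,B,C,G,E,F,D], logical=[A,B,C,G,E,F,D]
After op 4 (rotate(-2)): offset=5, physical=[A,B,C,G,E,F,D], logical=[F,D,A,B,C,G,E]
After op 5 (rotate(+2)): offset=0, physical=[A,B,C,G,E,F,D], logical=[A,B,C,G,E,F,D]
After op 6 (rotate(-1)): offset=6, physical=[A,B,C,G,E,F,D], logical=[D,A,B,C,G,E,F]
After op 7 (swap(4, 5)): offset=6, physical=[A,B,C,E,G,F,D], logical=[D,A,B,C,E,G,F]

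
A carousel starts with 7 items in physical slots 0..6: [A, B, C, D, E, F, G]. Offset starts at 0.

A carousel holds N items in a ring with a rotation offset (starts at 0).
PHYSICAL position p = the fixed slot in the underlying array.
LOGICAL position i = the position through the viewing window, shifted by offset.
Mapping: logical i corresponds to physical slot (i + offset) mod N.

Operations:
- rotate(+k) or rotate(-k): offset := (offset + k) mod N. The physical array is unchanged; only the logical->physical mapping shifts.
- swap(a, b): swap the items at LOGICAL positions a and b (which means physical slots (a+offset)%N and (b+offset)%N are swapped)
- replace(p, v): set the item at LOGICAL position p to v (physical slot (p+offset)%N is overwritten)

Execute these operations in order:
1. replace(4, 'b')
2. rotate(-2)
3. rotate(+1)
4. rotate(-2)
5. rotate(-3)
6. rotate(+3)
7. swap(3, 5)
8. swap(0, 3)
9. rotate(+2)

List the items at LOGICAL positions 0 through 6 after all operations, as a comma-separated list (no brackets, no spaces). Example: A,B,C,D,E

After op 1 (replace(4, 'b')): offset=0, physical=[A,B,C,D,b,F,G], logical=[A,B,C,D,b,F,G]
After op 2 (rotate(-2)): offset=5, physical=[A,B,C,D,b,F,G], logical=[F,G,A,B,C,D,b]
After op 3 (rotate(+1)): offset=6, physical=[A,B,C,D,b,F,G], logical=[G,A,B,C,D,b,F]
After op 4 (rotate(-2)): offset=4, physical=[A,B,C,D,b,F,G], logical=[b,F,G,A,B,C,D]
After op 5 (rotate(-3)): offset=1, physical=[A,B,C,D,b,F,G], logical=[B,C,D,b,F,G,A]
After op 6 (rotate(+3)): offset=4, physical=[A,B,C,D,b,F,G], logical=[b,F,G,A,B,C,D]
After op 7 (swap(3, 5)): offset=4, physical=[C,B,A,D,b,F,G], logical=[b,F,G,C,B,A,D]
After op 8 (swap(0, 3)): offset=4, physical=[b,B,A,D,C,F,G], logical=[C,F,G,b,B,A,D]
After op 9 (rotate(+2)): offset=6, physical=[b,B,A,D,C,F,G], logical=[G,b,B,A,D,C,F]

Answer: G,b,B,A,D,C,F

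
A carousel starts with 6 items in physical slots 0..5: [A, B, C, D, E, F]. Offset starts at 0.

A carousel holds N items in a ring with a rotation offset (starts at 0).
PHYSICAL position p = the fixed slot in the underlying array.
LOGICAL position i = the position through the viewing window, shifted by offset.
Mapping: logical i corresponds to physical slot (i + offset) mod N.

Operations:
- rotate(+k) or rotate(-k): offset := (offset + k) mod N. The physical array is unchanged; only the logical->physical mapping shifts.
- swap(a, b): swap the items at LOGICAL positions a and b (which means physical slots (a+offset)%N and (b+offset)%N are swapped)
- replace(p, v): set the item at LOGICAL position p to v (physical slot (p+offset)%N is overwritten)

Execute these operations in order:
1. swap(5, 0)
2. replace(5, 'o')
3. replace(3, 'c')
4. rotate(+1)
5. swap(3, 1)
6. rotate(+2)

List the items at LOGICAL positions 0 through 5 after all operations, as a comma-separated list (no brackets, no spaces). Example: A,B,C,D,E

After op 1 (swap(5, 0)): offset=0, physical=[F,B,C,D,E,A], logical=[F,B,C,D,E,A]
After op 2 (replace(5, 'o')): offset=0, physical=[F,B,C,D,E,o], logical=[F,B,C,D,E,o]
After op 3 (replace(3, 'c')): offset=0, physical=[F,B,C,c,E,o], logical=[F,B,C,c,E,o]
After op 4 (rotate(+1)): offset=1, physical=[F,B,C,c,E,o], logical=[B,C,c,E,o,F]
After op 5 (swap(3, 1)): offset=1, physical=[F,B,E,c,C,o], logical=[B,E,c,C,o,F]
After op 6 (rotate(+2)): offset=3, physical=[F,B,E,c,C,o], logical=[c,C,o,F,B,E]

Answer: c,C,o,F,B,E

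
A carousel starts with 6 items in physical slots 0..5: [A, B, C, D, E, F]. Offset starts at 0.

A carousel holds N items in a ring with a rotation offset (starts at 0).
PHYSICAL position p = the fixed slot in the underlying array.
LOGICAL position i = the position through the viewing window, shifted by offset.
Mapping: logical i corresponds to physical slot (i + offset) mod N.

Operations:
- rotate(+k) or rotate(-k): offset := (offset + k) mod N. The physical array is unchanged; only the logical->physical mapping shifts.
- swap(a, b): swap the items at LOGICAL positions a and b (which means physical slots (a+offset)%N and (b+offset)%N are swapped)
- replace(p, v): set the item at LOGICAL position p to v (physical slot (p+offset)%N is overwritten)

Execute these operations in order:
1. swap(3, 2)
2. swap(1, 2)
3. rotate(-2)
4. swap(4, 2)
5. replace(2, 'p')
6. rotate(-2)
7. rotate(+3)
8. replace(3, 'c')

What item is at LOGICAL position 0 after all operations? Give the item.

After op 1 (swap(3, 2)): offset=0, physical=[A,B,D,C,E,F], logical=[A,B,D,C,E,F]
After op 2 (swap(1, 2)): offset=0, physical=[A,D,B,C,E,F], logical=[A,D,B,C,E,F]
After op 3 (rotate(-2)): offset=4, physical=[A,D,B,C,E,F], logical=[E,F,A,D,B,C]
After op 4 (swap(4, 2)): offset=4, physical=[B,D,A,C,E,F], logical=[E,F,B,D,A,C]
After op 5 (replace(2, 'p')): offset=4, physical=[p,D,A,C,E,F], logical=[E,F,p,D,A,C]
After op 6 (rotate(-2)): offset=2, physical=[p,D,A,C,E,F], logical=[A,C,E,F,p,D]
After op 7 (rotate(+3)): offset=5, physical=[p,D,A,C,E,F], logical=[F,p,D,A,C,E]
After op 8 (replace(3, 'c')): offset=5, physical=[p,D,c,C,E,F], logical=[F,p,D,c,C,E]

Answer: F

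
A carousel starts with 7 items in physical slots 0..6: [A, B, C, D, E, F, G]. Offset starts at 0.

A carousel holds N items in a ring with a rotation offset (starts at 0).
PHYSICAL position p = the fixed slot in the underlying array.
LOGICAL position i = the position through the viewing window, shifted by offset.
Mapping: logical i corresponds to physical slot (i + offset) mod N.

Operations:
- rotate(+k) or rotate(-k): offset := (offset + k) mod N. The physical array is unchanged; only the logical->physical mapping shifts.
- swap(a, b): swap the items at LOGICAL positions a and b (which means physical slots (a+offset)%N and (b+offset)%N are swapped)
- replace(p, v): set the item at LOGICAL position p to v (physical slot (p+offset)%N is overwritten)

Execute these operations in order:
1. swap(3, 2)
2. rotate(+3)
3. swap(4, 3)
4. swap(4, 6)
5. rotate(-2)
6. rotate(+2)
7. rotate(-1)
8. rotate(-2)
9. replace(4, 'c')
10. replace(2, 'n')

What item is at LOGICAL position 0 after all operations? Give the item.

After op 1 (swap(3, 2)): offset=0, physical=[A,B,D,C,E,F,G], logical=[A,B,D,C,E,F,G]
After op 2 (rotate(+3)): offset=3, physical=[A,B,D,C,E,F,G], logical=[C,E,F,G,A,B,D]
After op 3 (swap(4, 3)): offset=3, physical=[G,B,D,C,E,F,A], logical=[C,E,F,A,G,B,D]
After op 4 (swap(4, 6)): offset=3, physical=[D,B,G,C,E,F,A], logical=[C,E,F,A,D,B,G]
After op 5 (rotate(-2)): offset=1, physical=[D,B,G,C,E,F,A], logical=[B,G,C,E,F,A,D]
After op 6 (rotate(+2)): offset=3, physical=[D,B,G,C,E,F,A], logical=[C,E,F,A,D,B,G]
After op 7 (rotate(-1)): offset=2, physical=[D,B,G,C,E,F,A], logical=[G,C,E,F,A,D,B]
After op 8 (rotate(-2)): offset=0, physical=[D,B,G,C,E,F,A], logical=[D,B,G,C,E,F,A]
After op 9 (replace(4, 'c')): offset=0, physical=[D,B,G,C,c,F,A], logical=[D,B,G,C,c,F,A]
After op 10 (replace(2, 'n')): offset=0, physical=[D,B,n,C,c,F,A], logical=[D,B,n,C,c,F,A]

Answer: D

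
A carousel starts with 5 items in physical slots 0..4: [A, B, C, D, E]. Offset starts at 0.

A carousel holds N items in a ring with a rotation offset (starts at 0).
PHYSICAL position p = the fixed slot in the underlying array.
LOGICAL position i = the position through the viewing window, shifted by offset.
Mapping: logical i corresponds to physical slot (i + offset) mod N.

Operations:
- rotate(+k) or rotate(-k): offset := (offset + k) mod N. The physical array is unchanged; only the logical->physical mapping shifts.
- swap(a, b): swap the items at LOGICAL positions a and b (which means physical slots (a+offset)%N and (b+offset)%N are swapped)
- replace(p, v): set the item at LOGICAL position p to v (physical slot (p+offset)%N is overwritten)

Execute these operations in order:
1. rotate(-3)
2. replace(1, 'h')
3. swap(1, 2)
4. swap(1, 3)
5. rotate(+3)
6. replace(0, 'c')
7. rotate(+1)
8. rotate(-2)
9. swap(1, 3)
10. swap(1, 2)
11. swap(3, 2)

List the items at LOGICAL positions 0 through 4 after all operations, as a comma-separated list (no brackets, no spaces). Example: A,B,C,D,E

After op 1 (rotate(-3)): offset=2, physical=[A,B,C,D,E], logical=[C,D,E,A,B]
After op 2 (replace(1, 'h')): offset=2, physical=[A,B,C,h,E], logical=[C,h,E,A,B]
After op 3 (swap(1, 2)): offset=2, physical=[A,B,C,E,h], logical=[C,E,h,A,B]
After op 4 (swap(1, 3)): offset=2, physical=[E,B,C,A,h], logical=[C,A,h,E,B]
After op 5 (rotate(+3)): offset=0, physical=[E,B,C,A,h], logical=[E,B,C,A,h]
After op 6 (replace(0, 'c')): offset=0, physical=[c,B,C,A,h], logical=[c,B,C,A,h]
After op 7 (rotate(+1)): offset=1, physical=[c,B,C,A,h], logical=[B,C,A,h,c]
After op 8 (rotate(-2)): offset=4, physical=[c,B,C,A,h], logical=[h,c,B,C,A]
After op 9 (swap(1, 3)): offset=4, physical=[C,B,c,A,h], logical=[h,C,B,c,A]
After op 10 (swap(1, 2)): offset=4, physical=[B,C,c,A,h], logical=[h,B,C,c,A]
After op 11 (swap(3, 2)): offset=4, physical=[B,c,C,A,h], logical=[h,B,c,C,A]

Answer: h,B,c,C,A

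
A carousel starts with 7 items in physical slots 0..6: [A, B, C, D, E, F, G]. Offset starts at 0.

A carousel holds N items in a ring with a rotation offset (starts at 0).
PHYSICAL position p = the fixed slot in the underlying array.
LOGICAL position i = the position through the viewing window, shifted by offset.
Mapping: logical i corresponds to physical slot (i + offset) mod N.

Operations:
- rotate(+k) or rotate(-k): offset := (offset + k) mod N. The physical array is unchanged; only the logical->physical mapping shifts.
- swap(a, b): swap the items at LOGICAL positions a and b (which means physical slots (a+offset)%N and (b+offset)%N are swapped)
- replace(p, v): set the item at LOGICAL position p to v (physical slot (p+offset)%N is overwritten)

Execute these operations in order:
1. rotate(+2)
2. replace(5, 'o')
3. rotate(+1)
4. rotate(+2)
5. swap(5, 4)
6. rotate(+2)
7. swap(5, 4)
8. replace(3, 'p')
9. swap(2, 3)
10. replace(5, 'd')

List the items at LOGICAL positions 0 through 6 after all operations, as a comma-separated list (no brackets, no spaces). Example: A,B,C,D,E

After op 1 (rotate(+2)): offset=2, physical=[A,B,C,D,E,F,G], logical=[C,D,E,F,G,A,B]
After op 2 (replace(5, 'o')): offset=2, physical=[o,B,C,D,E,F,G], logical=[C,D,E,F,G,o,B]
After op 3 (rotate(+1)): offset=3, physical=[o,B,C,D,E,F,G], logical=[D,E,F,G,o,B,C]
After op 4 (rotate(+2)): offset=5, physical=[o,B,C,D,E,F,G], logical=[F,G,o,B,C,D,E]
After op 5 (swap(5, 4)): offset=5, physical=[o,B,D,C,E,F,G], logical=[F,G,o,B,D,C,E]
After op 6 (rotate(+2)): offset=0, physical=[o,B,D,C,E,F,G], logical=[o,B,D,C,E,F,G]
After op 7 (swap(5, 4)): offset=0, physical=[o,B,D,C,F,E,G], logical=[o,B,D,C,F,E,G]
After op 8 (replace(3, 'p')): offset=0, physical=[o,B,D,p,F,E,G], logical=[o,B,D,p,F,E,G]
After op 9 (swap(2, 3)): offset=0, physical=[o,B,p,D,F,E,G], logical=[o,B,p,D,F,E,G]
After op 10 (replace(5, 'd')): offset=0, physical=[o,B,p,D,F,d,G], logical=[o,B,p,D,F,d,G]

Answer: o,B,p,D,F,d,G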